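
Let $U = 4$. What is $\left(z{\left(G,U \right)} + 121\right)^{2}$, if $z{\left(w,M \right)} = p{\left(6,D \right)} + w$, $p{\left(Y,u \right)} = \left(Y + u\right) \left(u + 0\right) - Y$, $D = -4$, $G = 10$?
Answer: $13689$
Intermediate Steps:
$p{\left(Y,u \right)} = - Y + u \left(Y + u\right)$ ($p{\left(Y,u \right)} = \left(Y + u\right) u - Y = u \left(Y + u\right) - Y = - Y + u \left(Y + u\right)$)
$z{\left(w,M \right)} = -14 + w$ ($z{\left(w,M \right)} = \left(\left(-4\right)^{2} - 6 + 6 \left(-4\right)\right) + w = \left(16 - 6 - 24\right) + w = -14 + w$)
$\left(z{\left(G,U \right)} + 121\right)^{2} = \left(\left(-14 + 10\right) + 121\right)^{2} = \left(-4 + 121\right)^{2} = 117^{2} = 13689$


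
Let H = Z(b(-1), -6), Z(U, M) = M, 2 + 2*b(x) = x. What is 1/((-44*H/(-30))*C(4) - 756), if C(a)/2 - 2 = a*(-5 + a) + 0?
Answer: -5/3604 ≈ -0.0013873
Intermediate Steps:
b(x) = -1 + x/2
C(a) = 4 + 2*a*(-5 + a) (C(a) = 4 + 2*(a*(-5 + a) + 0) = 4 + 2*(a*(-5 + a)) = 4 + 2*a*(-5 + a))
H = -6
1/((-44*H/(-30))*C(4) - 756) = 1/((-(-264)/(-30))*(4 - 10*4 + 2*4²) - 756) = 1/((-(-264)*(-1)/30)*(4 - 40 + 2*16) - 756) = 1/((-44*⅕)*(4 - 40 + 32) - 756) = 1/(-44/5*(-4) - 756) = 1/(176/5 - 756) = 1/(-3604/5) = -5/3604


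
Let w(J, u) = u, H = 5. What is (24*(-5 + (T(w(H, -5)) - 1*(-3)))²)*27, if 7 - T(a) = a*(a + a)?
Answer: 1312200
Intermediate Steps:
T(a) = 7 - 2*a² (T(a) = 7 - a*(a + a) = 7 - a*2*a = 7 - 2*a²)
(24*(-5 + (T(w(H, -5)) - 1*(-3)))²)*27 = (24*(-5 + ((7 - 2*(-5)²) - 1*(-3)))²)*27 = (24*(-5 + ((7 - 2*25) + 3))²)*27 = (24*(-5 + ((7 - 50) + 3))²)*27 = (24*(-5 + (-43 + 3))²)*27 = (24*(-5 - 40)²)*27 = (24*(-45)²)*27 = (24*2025)*27 = 48600*27 = 1312200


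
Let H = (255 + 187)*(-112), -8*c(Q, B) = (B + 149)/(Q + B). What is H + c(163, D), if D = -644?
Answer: -190491887/3848 ≈ -49504.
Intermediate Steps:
c(Q, B) = -(149 + B)/(8*(B + Q)) (c(Q, B) = -(B + 149)/(8*(Q + B)) = -(149 + B)/(8*(B + Q)))
H = -49504 (H = 442*(-112) = -49504)
H + c(163, D) = -49504 + (-149 - 1*(-644))/(8*(-644 + 163)) = -49504 + (1/8)*(-149 + 644)/(-481) = -49504 + (1/8)*(-1/481)*495 = -49504 - 495/3848 = -190491887/3848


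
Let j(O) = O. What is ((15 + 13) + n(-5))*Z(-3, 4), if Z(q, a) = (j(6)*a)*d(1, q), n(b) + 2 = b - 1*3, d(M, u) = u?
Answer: -1296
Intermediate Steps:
n(b) = -5 + b (n(b) = -2 + (b - 1*3) = -2 + (b - 3) = -2 + (-3 + b) = -5 + b)
Z(q, a) = 6*a*q (Z(q, a) = (6*a)*q = 6*a*q)
((15 + 13) + n(-5))*Z(-3, 4) = ((15 + 13) + (-5 - 5))*(6*4*(-3)) = (28 - 10)*(-72) = 18*(-72) = -1296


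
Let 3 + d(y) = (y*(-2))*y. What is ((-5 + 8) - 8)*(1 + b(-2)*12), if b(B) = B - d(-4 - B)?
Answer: -545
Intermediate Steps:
d(y) = -3 - 2*y² (d(y) = -3 + (y*(-2))*y = -3 + (-2*y)*y = -3 - 2*y²)
b(B) = 3 + B + 2*(-4 - B)² (b(B) = B - (-3 - 2*(-4 - B)²) = B + (3 + 2*(-4 - B)²) = 3 + B + 2*(-4 - B)²)
((-5 + 8) - 8)*(1 + b(-2)*12) = ((-5 + 8) - 8)*(1 + (3 - 2 + 2*(4 - 2)²)*12) = (3 - 8)*(1 + (3 - 2 + 2*2²)*12) = -5*(1 + (3 - 2 + 2*4)*12) = -5*(1 + (3 - 2 + 8)*12) = -5*(1 + 9*12) = -5*(1 + 108) = -5*109 = -545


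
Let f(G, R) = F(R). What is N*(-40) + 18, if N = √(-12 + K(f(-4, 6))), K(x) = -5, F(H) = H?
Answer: 18 - 40*I*√17 ≈ 18.0 - 164.92*I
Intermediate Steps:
f(G, R) = R
N = I*√17 (N = √(-12 - 5) = √(-17) = I*√17 ≈ 4.1231*I)
N*(-40) + 18 = (I*√17)*(-40) + 18 = -40*I*√17 + 18 = 18 - 40*I*√17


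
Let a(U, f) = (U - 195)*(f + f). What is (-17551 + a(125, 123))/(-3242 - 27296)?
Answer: 34771/30538 ≈ 1.1386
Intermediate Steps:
a(U, f) = 2*f*(-195 + U) (a(U, f) = (-195 + U)*(2*f) = 2*f*(-195 + U))
(-17551 + a(125, 123))/(-3242 - 27296) = (-17551 + 2*123*(-195 + 125))/(-3242 - 27296) = (-17551 + 2*123*(-70))/(-30538) = (-17551 - 17220)*(-1/30538) = -34771*(-1/30538) = 34771/30538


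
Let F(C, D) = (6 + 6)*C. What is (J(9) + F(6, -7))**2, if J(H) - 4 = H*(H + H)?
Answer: 56644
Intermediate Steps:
F(C, D) = 12*C
J(H) = 4 + 2*H**2 (J(H) = 4 + H*(H + H) = 4 + H*(2*H) = 4 + 2*H**2)
(J(9) + F(6, -7))**2 = ((4 + 2*9**2) + 12*6)**2 = ((4 + 2*81) + 72)**2 = ((4 + 162) + 72)**2 = (166 + 72)**2 = 238**2 = 56644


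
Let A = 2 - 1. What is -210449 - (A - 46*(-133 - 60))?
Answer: -219328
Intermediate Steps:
A = 1
-210449 - (A - 46*(-133 - 60)) = -210449 - (1 - 46*(-133 - 60)) = -210449 - (1 - 46*(-193)) = -210449 - (1 + 8878) = -210449 - 1*8879 = -210449 - 8879 = -219328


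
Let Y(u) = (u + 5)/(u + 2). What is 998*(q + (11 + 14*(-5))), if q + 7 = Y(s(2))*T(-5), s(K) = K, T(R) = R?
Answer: -149201/2 ≈ -74601.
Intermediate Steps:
Y(u) = (5 + u)/(2 + u)
q = -63/4 (q = -7 + ((5 + 2)/(2 + 2))*(-5) = -7 + (7/4)*(-5) = -7 - 35/4 = -63/4 ≈ -15.750)
998*(q + (11 + 14*(-5))) = 998*(-63/4 + (11 + 14*(-5))) = 998*(-63/4 + (11 - 70)) = 998*(-63/4 - 59) = 998*(-299/4) = -149201/2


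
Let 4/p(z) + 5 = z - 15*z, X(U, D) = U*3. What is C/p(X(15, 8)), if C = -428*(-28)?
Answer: -1902460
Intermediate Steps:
X(U, D) = 3*U
C = 11984
p(z) = 4/(-5 - 14*z) (p(z) = 4/(-5 + (z - 15*z)) = 4/(-5 - 14*z))
C/p(X(15, 8)) = 11984/((-4/(5 + 14*(3*15)))) = 11984/((-4/(5 + 14*45))) = 11984/((-4/(5 + 630))) = 11984/((-4/635)) = 11984/((-4*1/635)) = 11984/(-4/635) = 11984*(-635/4) = -1902460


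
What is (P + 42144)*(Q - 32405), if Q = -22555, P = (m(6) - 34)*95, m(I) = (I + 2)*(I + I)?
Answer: -2639948640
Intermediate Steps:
m(I) = 2*I*(2 + I) (m(I) = (2 + I)*(2*I) = 2*I*(2 + I))
P = 5890 (P = (2*6*(2 + 6) - 34)*95 = (2*6*8 - 34)*95 = (96 - 34)*95 = 62*95 = 5890)
(P + 42144)*(Q - 32405) = (5890 + 42144)*(-22555 - 32405) = 48034*(-54960) = -2639948640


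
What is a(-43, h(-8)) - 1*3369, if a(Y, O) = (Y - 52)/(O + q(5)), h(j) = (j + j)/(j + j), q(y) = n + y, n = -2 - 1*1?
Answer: -10202/3 ≈ -3400.7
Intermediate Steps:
n = -3 (n = -2 - 1 = -3)
q(y) = -3 + y
h(j) = 1 (h(j) = (2*j)/((2*j)) = (2*j)*(1/(2*j)) = 1)
a(Y, O) = (-52 + Y)/(2 + O) (a(Y, O) = (Y - 52)/(O + (-3 + 5)) = (-52 + Y)/(O + 2) = (-52 + Y)/(2 + O))
a(-43, h(-8)) - 1*3369 = (-52 - 43)/(2 + 1) - 1*3369 = -95/3 - 3369 = -10202/3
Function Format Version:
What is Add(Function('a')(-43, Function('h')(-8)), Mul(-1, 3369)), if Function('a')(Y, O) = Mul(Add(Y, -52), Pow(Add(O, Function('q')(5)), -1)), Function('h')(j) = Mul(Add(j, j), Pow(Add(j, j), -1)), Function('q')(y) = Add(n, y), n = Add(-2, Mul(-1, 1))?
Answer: Rational(-10202, 3) ≈ -3400.7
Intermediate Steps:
n = -3 (n = Add(-2, -1) = -3)
Function('q')(y) = Add(-3, y)
Function('h')(j) = 1 (Function('h')(j) = Mul(Mul(2, j), Pow(Mul(2, j), -1)) = Mul(Mul(2, j), Mul(Rational(1, 2), Pow(j, -1))) = 1)
Function('a')(Y, O) = Mul(Pow(Add(2, O), -1), Add(-52, Y)) (Function('a')(Y, O) = Mul(Add(Y, -52), Pow(Add(O, Add(-3, 5)), -1)) = Mul(Add(-52, Y), Pow(Add(O, 2), -1)) = Mul(Add(-52, Y), Pow(Add(2, O), -1)) = Mul(Pow(Add(2, O), -1), Add(-52, Y)))
Add(Function('a')(-43, Function('h')(-8)), Mul(-1, 3369)) = Add(Mul(Pow(Add(2, 1), -1), Add(-52, -43)), Mul(-1, 3369)) = Add(Mul(Pow(3, -1), -95), -3369) = Add(Mul(Rational(1, 3), -95), -3369) = Add(Rational(-95, 3), -3369) = Rational(-10202, 3)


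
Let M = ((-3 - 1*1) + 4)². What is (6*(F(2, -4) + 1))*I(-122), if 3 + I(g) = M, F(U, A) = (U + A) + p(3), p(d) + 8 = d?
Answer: 108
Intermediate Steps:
p(d) = -8 + d
M = 0 (M = ((-3 - 1) + 4)² = (-4 + 4)² = 0² = 0)
F(U, A) = -5 + A + U (F(U, A) = (U + A) + (-8 + 3) = (A + U) - 5 = -5 + A + U)
I(g) = -3 (I(g) = -3 + 0 = -3)
(6*(F(2, -4) + 1))*I(-122) = (6*((-5 - 4 + 2) + 1))*(-3) = (6*(-7 + 1))*(-3) = (6*(-6))*(-3) = -36*(-3) = 108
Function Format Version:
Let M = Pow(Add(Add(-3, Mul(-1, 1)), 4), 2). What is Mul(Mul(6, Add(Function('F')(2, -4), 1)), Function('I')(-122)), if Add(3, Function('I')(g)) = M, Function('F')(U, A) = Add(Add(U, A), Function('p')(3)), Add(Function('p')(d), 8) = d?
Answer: 108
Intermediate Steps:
Function('p')(d) = Add(-8, d)
M = 0 (M = Pow(Add(Add(-3, -1), 4), 2) = Pow(Add(-4, 4), 2) = Pow(0, 2) = 0)
Function('F')(U, A) = Add(-5, A, U) (Function('F')(U, A) = Add(Add(U, A), Add(-8, 3)) = Add(Add(A, U), -5) = Add(-5, A, U))
Function('I')(g) = -3 (Function('I')(g) = Add(-3, 0) = -3)
Mul(Mul(6, Add(Function('F')(2, -4), 1)), Function('I')(-122)) = Mul(Mul(6, Add(Add(-5, -4, 2), 1)), -3) = Mul(Mul(6, Add(-7, 1)), -3) = Mul(Mul(6, -6), -3) = Mul(-36, -3) = 108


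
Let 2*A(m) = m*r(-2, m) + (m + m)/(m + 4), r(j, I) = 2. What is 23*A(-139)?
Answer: -428398/135 ≈ -3173.3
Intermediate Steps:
A(m) = m + m/(4 + m) (A(m) = (m*2 + (m + m)/(m + 4))/2 = (2*m + (2*m)/(4 + m))/2 = (2*m + 2*m/(4 + m))/2 = m + m/(4 + m))
23*A(-139) = 23*(-139*(5 - 139)/(4 - 139)) = 23*(-139*(-134)/(-135)) = 23*(-139*(-1/135)*(-134)) = 23*(-18626/135) = -428398/135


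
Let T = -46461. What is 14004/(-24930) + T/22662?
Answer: -27326507/10462290 ≈ -2.6119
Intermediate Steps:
14004/(-24930) + T/22662 = 14004/(-24930) - 46461/22662 = 14004*(-1/24930) - 46461*1/22662 = -778/1385 - 15487/7554 = -27326507/10462290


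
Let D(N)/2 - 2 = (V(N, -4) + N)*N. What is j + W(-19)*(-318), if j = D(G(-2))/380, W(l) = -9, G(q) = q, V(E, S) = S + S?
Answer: 271901/95 ≈ 2862.1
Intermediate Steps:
V(E, S) = 2*S
D(N) = 4 + 2*N*(-8 + N) (D(N) = 4 + 2*((2*(-4) + N)*N) = 4 + 2*((-8 + N)*N) = 4 + 2*(N*(-8 + N)) = 4 + 2*N*(-8 + N))
j = 11/95 (j = (4 - 16*(-2) + 2*(-2)²)/380 = (4 + 32 + 2*4)*(1/380) = (4 + 32 + 8)*(1/380) = 44*(1/380) = 11/95 ≈ 0.11579)
j + W(-19)*(-318) = 11/95 - 9*(-318) = 11/95 + 2862 = 271901/95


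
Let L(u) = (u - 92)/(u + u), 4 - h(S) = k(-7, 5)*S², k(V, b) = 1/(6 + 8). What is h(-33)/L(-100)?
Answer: -25825/336 ≈ -76.860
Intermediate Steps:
k(V, b) = 1/14
h(S) = 4 - S²/14
L(u) = (-92 + u)/(2*u) (L(u) = (-92 + u)/((2*u)) = (-92 + u)*(1/(2*u)) = (-92 + u)/(2*u))
h(-33)/L(-100) = (4 - 1/14*(-33)²)/(((½)*(-92 - 100)/(-100))) = (4 - 1/14*1089)/(((½)*(-1/100)*(-192))) = (4 - 1089/14)/(24/25) = -1033/14*25/24 = -25825/336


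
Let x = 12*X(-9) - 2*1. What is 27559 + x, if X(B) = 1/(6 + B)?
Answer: 27553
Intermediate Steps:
x = -6 (x = 12/(6 - 9) - 2*1 = 12/(-3) - 2 = 12*(-1/3) - 2 = -4 - 2 = -6)
27559 + x = 27559 - 6 = 27553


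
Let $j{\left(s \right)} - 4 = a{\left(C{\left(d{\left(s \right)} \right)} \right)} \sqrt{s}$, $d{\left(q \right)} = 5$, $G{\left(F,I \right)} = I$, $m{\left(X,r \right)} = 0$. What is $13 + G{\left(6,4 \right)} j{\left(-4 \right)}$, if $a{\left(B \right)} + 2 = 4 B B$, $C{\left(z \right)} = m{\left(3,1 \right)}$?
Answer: $29 - 16 i \approx 29.0 - 16.0 i$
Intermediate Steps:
$C{\left(z \right)} = 0$
$a{\left(B \right)} = -2 + 4 B^{2}$ ($a{\left(B \right)} = -2 + 4 B B = -2 + 4 B^{2}$)
$j{\left(s \right)} = 4 - 2 \sqrt{s}$ ($j{\left(s \right)} = 4 + \left(-2 + 4 \cdot 0^{2}\right) \sqrt{s} = 4 + \left(-2 + 4 \cdot 0\right) \sqrt{s} = 4 + \left(-2 + 0\right) \sqrt{s} = 4 - 2 \sqrt{s}$)
$13 + G{\left(6,4 \right)} j{\left(-4 \right)} = 13 + 4 \left(4 - 2 \sqrt{-4}\right) = 13 + 4 \left(4 - 2 \cdot 2 i\right) = 13 + 4 \left(4 - 4 i\right) = 13 + \left(16 - 16 i\right) = 29 - 16 i$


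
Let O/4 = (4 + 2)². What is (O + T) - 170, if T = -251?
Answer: -277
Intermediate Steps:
O = 144 (O = 4*(4 + 2)² = 4*6² = 4*36 = 144)
(O + T) - 170 = (144 - 251) - 170 = -107 - 170 = -277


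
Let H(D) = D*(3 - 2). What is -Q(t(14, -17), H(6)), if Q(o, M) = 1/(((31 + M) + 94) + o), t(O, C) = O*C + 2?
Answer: 1/105 ≈ 0.0095238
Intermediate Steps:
t(O, C) = 2 + C*O (t(O, C) = C*O + 2 = 2 + C*O)
H(D) = D (H(D) = D*1 = D)
Q(o, M) = 1/(125 + M + o) (Q(o, M) = 1/((125 + M) + o) = 1/(125 + M + o))
-Q(t(14, -17), H(6)) = -1/(125 + 6 + (2 - 17*14)) = -1/(125 + 6 + (2 - 238)) = -1/(125 + 6 - 236) = -1/(-105) = -1*(-1/105) = 1/105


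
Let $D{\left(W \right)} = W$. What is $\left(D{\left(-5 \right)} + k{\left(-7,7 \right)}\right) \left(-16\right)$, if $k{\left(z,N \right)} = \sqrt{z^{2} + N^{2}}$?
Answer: $80 - 112 \sqrt{2} \approx -78.392$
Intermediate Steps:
$k{\left(z,N \right)} = \sqrt{N^{2} + z^{2}}$
$\left(D{\left(-5 \right)} + k{\left(-7,7 \right)}\right) \left(-16\right) = \left(-5 + \sqrt{7^{2} + \left(-7\right)^{2}}\right) \left(-16\right) = \left(-5 + \sqrt{49 + 49}\right) \left(-16\right) = \left(-5 + \sqrt{98}\right) \left(-16\right) = \left(-5 + 7 \sqrt{2}\right) \left(-16\right) = 80 - 112 \sqrt{2}$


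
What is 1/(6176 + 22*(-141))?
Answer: 1/3074 ≈ 0.00032531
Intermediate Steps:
1/(6176 + 22*(-141)) = 1/(6176 - 3102) = 1/3074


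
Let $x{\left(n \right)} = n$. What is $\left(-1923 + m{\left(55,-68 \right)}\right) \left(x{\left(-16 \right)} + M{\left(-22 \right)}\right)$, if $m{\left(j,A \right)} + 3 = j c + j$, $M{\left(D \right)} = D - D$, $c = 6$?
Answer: $24656$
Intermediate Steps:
$M{\left(D \right)} = 0$
$m{\left(j,A \right)} = -3 + 7 j$ ($m{\left(j,A \right)} = -3 + \left(j 6 + j\right) = -3 + \left(6 j + j\right) = -3 + 7 j$)
$\left(-1923 + m{\left(55,-68 \right)}\right) \left(x{\left(-16 \right)} + M{\left(-22 \right)}\right) = \left(-1923 + \left(-3 + 7 \cdot 55\right)\right) \left(-16 + 0\right) = \left(-1923 + \left(-3 + 385\right)\right) \left(-16\right) = \left(-1923 + 382\right) \left(-16\right) = \left(-1541\right) \left(-16\right) = 24656$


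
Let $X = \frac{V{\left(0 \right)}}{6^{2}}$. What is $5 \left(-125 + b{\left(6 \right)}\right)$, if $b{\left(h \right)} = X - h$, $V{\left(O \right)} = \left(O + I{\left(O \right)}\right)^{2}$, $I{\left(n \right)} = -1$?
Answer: $- \frac{23575}{36} \approx -654.86$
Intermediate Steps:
$V{\left(O \right)} = \left(-1 + O\right)^{2}$ ($V{\left(O \right)} = \left(O - 1\right)^{2} = \left(-1 + O\right)^{2}$)
$X = \frac{1}{36}$ ($X = \frac{\left(-1 + 0\right)^{2}}{6^{2}} = \frac{\left(-1\right)^{2}}{36} = 1 \cdot \frac{1}{36} = \frac{1}{36} \approx 0.027778$)
$b{\left(h \right)} = \frac{1}{36} - h$
$5 \left(-125 + b{\left(6 \right)}\right) = 5 \left(-125 + \left(\frac{1}{36} - 6\right)\right) = 5 \left(-125 - \frac{215}{36}\right) = 5 \left(- \frac{4715}{36}\right) = - \frac{23575}{36}$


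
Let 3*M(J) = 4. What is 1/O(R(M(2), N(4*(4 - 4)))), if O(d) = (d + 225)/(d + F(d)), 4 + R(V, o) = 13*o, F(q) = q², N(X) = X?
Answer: 12/221 ≈ 0.054299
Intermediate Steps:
M(J) = 4/3 (M(J) = (⅓)*4 = 4/3)
R(V, o) = -4 + 13*o
O(d) = (225 + d)/(d + d²) (O(d) = (d + 225)/(d + d²) = (225 + d)/(d + d²))
1/O(R(M(2), N(4*(4 - 4)))) = 1/((225 + (-4 + 13*(4*(4 - 4))))/((-4 + 13*(4*(4 - 4)))*(1 + (-4 + 13*(4*(4 - 4)))))) = 1/((225 + (-4 + 13*(4*0)))/((-4 + 13*(4*0))*(1 + (-4 + 13*(4*0))))) = 1/((225 + (-4 + 13*0))/((-4 + 13*0)*(1 + (-4 + 13*0)))) = 1/((225 + (-4 + 0))/((-4 + 0)*(1 + (-4 + 0)))) = 1/((225 - 4)/((-4)*(1 - 4))) = 1/(-¼*221/(-3)) = 1/(-¼*(-⅓)*221) = 1/(221/12) = 12/221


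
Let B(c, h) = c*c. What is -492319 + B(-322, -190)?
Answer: -388635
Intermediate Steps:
B(c, h) = c²
-492319 + B(-322, -190) = -492319 + (-322)² = -492319 + 103684 = -388635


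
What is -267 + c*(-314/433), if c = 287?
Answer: -205729/433 ≈ -475.12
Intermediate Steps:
-267 + c*(-314/433) = -267 + 287*(-314/433) = -267 - 90118/433 = -205729/433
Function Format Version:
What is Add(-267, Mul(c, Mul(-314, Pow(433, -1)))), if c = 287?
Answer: Rational(-205729, 433) ≈ -475.12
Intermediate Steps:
Add(-267, Mul(c, Mul(-314, Pow(433, -1)))) = Add(-267, Mul(287, Mul(-314, Pow(433, -1)))) = Add(-267, Mul(287, Mul(-314, Rational(1, 433)))) = Add(-267, Mul(287, Rational(-314, 433))) = Add(-267, Rational(-90118, 433)) = Rational(-205729, 433)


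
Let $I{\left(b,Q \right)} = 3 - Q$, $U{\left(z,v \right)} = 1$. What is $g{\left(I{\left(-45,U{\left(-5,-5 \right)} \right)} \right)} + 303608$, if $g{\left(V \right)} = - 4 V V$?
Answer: $303592$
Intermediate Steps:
$g{\left(V \right)} = - 4 V^{2}$
$g{\left(I{\left(-45,U{\left(-5,-5 \right)} \right)} \right)} + 303608 = - 4 \left(3 - 1\right)^{2} + 303608 = - 4 \cdot 2^{2} + 303608 = \left(-4\right) 4 + 303608 = -16 + 303608 = 303592$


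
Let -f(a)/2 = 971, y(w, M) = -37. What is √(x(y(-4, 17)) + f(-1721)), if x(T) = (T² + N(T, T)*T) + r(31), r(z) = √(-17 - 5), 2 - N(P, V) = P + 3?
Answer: √(-1905 + I*√22) ≈ 0.0537 + 43.646*I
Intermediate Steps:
N(P, V) = -1 - P (N(P, V) = 2 - (P + 3) = 2 - (3 + P) = 2 + (-3 - P) = -1 - P)
f(a) = -1942 (f(a) = -2*971 = -1942)
r(z) = I*√22 (r(z) = √(-22) = I*√22)
x(T) = T² + I*√22 + T*(-1 - T) (x(T) = (T² + (-1 - T)*T) + I*√22 = (T² + T*(-1 - T)) + I*√22 = T² + I*√22 + T*(-1 - T))
√(x(y(-4, 17)) + f(-1721)) = √((-1*(-37) + I*√22) - 1942) = √((37 + I*√22) - 1942) = √(-1905 + I*√22)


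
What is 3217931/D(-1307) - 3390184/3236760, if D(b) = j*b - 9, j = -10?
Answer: 35038483616/142822035 ≈ 245.33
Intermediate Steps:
D(b) = -9 - 10*b (D(b) = -10*b - 9 = -9 - 10*b)
3217931/D(-1307) - 3390184/3236760 = 3217931/(-9 - 10*(-1307)) - 3390184/3236760 = 3217931/(-9 + 13070) - 3390184*1/3236760 = 3217931/13061 - 423773/404595 = 35038483616/142822035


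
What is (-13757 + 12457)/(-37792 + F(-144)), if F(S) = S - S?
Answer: 325/9448 ≈ 0.034399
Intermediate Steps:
F(S) = 0
(-13757 + 12457)/(-37792 + F(-144)) = (-13757 + 12457)/(-37792 + 0) = -1300/(-37792) = -1300*(-1/37792) = 325/9448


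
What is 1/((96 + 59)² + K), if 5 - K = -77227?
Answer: 1/101257 ≈ 9.8759e-6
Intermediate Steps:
K = 77232 (K = 5 - 1*(-77227) = 5 + 77227 = 77232)
1/((96 + 59)² + K) = 1/((96 + 59)² + 77232) = 1/(155² + 77232) = 1/(24025 + 77232) = 1/101257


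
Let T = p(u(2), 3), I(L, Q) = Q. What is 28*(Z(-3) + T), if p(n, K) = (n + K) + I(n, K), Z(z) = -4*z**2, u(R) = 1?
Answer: -812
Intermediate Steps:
p(n, K) = n + 2*K (p(n, K) = (n + K) + K = (K + n) + K = n + 2*K)
T = 7 (T = 1 + 2*3 = 1 + 6 = 7)
28*(Z(-3) + T) = 28*(-4*(-3)**2 + 7) = 28*(-4*9 + 7) = 28*(-36 + 7) = 28*(-29) = -812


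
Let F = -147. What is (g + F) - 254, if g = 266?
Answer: -135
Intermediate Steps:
(g + F) - 254 = (266 - 147) - 254 = 119 - 254 = -135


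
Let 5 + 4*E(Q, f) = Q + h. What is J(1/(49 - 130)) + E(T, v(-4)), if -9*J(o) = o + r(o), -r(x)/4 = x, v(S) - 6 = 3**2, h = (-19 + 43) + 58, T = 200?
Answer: 67307/972 ≈ 69.246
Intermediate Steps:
h = 82 (h = 24 + 58 = 82)
v(S) = 15 (v(S) = 6 + 3**2 = 6 + 9 = 15)
r(x) = -4*x
E(Q, f) = 77/4 + Q/4 (E(Q, f) = -5/4 + (Q + 82)/4 = -5/4 + (82 + Q)/4 = -5/4 + (41/2 + Q/4) = 77/4 + Q/4)
J(o) = o/3 (J(o) = -(o - 4*o)/9 = -(-1)*o/3 = o/3)
J(1/(49 - 130)) + E(T, v(-4)) = 1/(3*(49 - 130)) + (77/4 + (1/4)*200) = (1/3)/(-81) + (77/4 + 50) = (1/3)*(-1/81) + 277/4 = -1/243 + 277/4 = 67307/972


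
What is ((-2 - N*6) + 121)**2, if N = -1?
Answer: 15625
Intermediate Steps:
((-2 - N*6) + 121)**2 = ((-2 - (-1)*6) + 121)**2 = ((-2 - 1*(-6)) + 121)**2 = ((-2 + 6) + 121)**2 = (4 + 121)**2 = 125**2 = 15625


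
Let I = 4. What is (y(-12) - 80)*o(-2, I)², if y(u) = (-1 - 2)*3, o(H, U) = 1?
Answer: -89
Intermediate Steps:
y(u) = -9 (y(u) = -3*3 = -9)
(y(-12) - 80)*o(-2, I)² = (-9 - 80)*1² = -89*1 = -89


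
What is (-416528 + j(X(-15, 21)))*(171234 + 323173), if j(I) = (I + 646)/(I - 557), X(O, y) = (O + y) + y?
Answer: -109145542950791/530 ≈ -2.0594e+11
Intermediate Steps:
X(O, y) = O + 2*y
j(I) = (646 + I)/(-557 + I)
(-416528 + j(X(-15, 21)))*(171234 + 323173) = (-416528 + (646 + (-15 + 2*21))/(-557 + (-15 + 2*21)))*(171234 + 323173) = (-416528 + (646 + (-15 + 42))/(-557 + (-15 + 42)))*494407 = (-416528 + (646 + 27)/(-557 + 27))*494407 = (-416528 + 673/(-530))*494407 = (-416528 - 1/530*673)*494407 = (-416528 - 673/530)*494407 = -220760513/530*494407 = -109145542950791/530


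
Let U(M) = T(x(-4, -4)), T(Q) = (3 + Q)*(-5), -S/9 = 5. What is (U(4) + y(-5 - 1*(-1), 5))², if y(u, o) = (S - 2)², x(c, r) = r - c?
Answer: 4813636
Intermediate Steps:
S = -45 (S = -9*5 = -45)
T(Q) = -15 - 5*Q
U(M) = -15 (U(M) = -15 - 5*(-4 - 1*(-4)) = -15 - 5*(-4 + 4) = -15 - 5*0 = -15 + 0 = -15)
y(u, o) = 2209 (y(u, o) = (-45 - 2)² = (-47)² = 2209)
(U(4) + y(-5 - 1*(-1), 5))² = (-15 + 2209)² = 2194² = 4813636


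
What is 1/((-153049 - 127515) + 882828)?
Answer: 1/602264 ≈ 1.6604e-6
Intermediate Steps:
1/((-153049 - 127515) + 882828) = 1/(-280564 + 882828) = 1/602264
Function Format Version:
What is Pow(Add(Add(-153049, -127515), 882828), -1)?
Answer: Rational(1, 602264) ≈ 1.6604e-6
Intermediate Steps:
Pow(Add(Add(-153049, -127515), 882828), -1) = Pow(Add(-280564, 882828), -1) = Pow(602264, -1) = Rational(1, 602264)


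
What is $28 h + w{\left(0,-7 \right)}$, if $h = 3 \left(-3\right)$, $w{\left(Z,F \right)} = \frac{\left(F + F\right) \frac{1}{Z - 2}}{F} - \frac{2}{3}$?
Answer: $- \frac{761}{3} \approx -253.67$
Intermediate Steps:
$w{\left(Z,F \right)} = - \frac{2}{3} + \frac{2}{-2 + Z}$ ($w{\left(Z,F \right)} = \frac{2 F \frac{1}{-2 + Z}}{F} - \frac{2}{3} = \frac{2}{-2 + Z} - \frac{2}{3} = - \frac{2}{3} + \frac{2}{-2 + Z}$)
$h = -9$
$28 h + w{\left(0,-7 \right)} = 28 \left(-9\right) + \frac{2 \left(5 - 0\right)}{3 \left(-2 + 0\right)} = -252 + \frac{2 \left(5 + 0\right)}{3 \left(-2\right)} = -252 + \frac{2}{3} \left(- \frac{1}{2}\right) 5 = -252 - \frac{5}{3} = - \frac{761}{3}$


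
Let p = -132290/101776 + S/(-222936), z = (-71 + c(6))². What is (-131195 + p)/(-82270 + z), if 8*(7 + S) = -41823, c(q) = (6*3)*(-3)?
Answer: 1488391208315161/756072007911360 ≈ 1.9686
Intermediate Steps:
c(q) = -54 (c(q) = 18*(-3) = -54)
S = -41879/8 (S = -7 + (⅛)*(-41823) = -7 - 41823/8 = -41879/8 ≈ -5234.9)
z = 15625 (z = (-71 - 54)² = (-125)² = 15625)
p = -14479709401/11344767168 (p = -132290/101776 - 41879/8/(-222936) = -132290*1/101776 - 41879/8*(-1/222936) = -66145/50888 + 41879/1783488 = -14479709401/11344767168 ≈ -1.2763)
(-131195 + p)/(-82270 + z) = (-131195 - 14479709401/11344767168)/(-82270 + 15625) = -1488391208315161/11344767168/(-66645) = -1488391208315161/11344767168*(-1/66645) = 1488391208315161/756072007911360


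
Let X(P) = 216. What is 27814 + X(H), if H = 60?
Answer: 28030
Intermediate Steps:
27814 + X(H) = 27814 + 216 = 28030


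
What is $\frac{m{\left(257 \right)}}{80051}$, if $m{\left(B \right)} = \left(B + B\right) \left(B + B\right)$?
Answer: $\frac{264196}{80051} \approx 3.3003$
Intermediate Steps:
$m{\left(B \right)} = 4 B^{2}$ ($m{\left(B \right)} = 2 B 2 B = 4 B^{2}$)
$\frac{m{\left(257 \right)}}{80051} = \frac{4 \cdot 257^{2}}{80051} = 4 \cdot 66049 \cdot \frac{1}{80051} = 264196 \cdot \frac{1}{80051} = \frac{264196}{80051}$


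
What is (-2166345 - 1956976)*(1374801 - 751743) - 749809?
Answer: -2569068885427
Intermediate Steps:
(-2166345 - 1956976)*(1374801 - 751743) - 749809 = -4123321*623058 - 749809 = -2569068135618 - 749809 = -2569068885427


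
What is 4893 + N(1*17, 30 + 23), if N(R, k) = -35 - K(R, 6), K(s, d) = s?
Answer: 4841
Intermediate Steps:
N(R, k) = -35 - R
4893 + N(1*17, 30 + 23) = 4893 + (-35 - 17) = 4893 - 52 = 4841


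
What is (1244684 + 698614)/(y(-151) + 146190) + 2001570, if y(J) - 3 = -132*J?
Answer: 110837586516/55375 ≈ 2.0016e+6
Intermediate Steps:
y(J) = 3 - 132*J
(1244684 + 698614)/(y(-151) + 146190) + 2001570 = (1244684 + 698614)/((3 - 132*(-151)) + 146190) + 2001570 = 1943298/((3 + 19932) + 146190) + 2001570 = 1943298/(19935 + 146190) + 2001570 = 1943298/166125 + 2001570 = 1943298*(1/166125) + 2001570 = 647766/55375 + 2001570 = 110837586516/55375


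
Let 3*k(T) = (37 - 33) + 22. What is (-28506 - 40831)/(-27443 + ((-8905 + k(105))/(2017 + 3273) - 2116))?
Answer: 1100378190/469128019 ≈ 2.3456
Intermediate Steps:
k(T) = 26/3 (k(T) = ((37 - 33) + 22)/3 = (4 + 22)/3 = (⅓)*26 = 26/3)
(-28506 - 40831)/(-27443 + ((-8905 + k(105))/(2017 + 3273) - 2116)) = (-28506 - 40831)/(-27443 + ((-8905 + 26/3)/(2017 + 3273) - 2116)) = -69337/(-27443 + (-26689/3/5290 - 2116)) = -69337/(-27443 + (-26689/3*1/5290 - 2116)) = -69337/(-27443 + (-26689/15870 - 2116)) = -69337/(-27443 - 33607609/15870) = -69337/(-469128019/15870) = -69337*(-15870/469128019) = 1100378190/469128019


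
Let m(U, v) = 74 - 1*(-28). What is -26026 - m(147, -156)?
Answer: -26128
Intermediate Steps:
m(U, v) = 102 (m(U, v) = 74 + 28 = 102)
-26026 - m(147, -156) = -26026 - 1*102 = -26026 - 102 = -26128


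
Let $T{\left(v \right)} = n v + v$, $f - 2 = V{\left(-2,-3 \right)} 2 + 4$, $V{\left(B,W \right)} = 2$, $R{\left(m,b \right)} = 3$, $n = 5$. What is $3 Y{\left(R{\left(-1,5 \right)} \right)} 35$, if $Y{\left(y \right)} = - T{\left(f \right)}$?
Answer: $-6300$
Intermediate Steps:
$f = 10$ ($f = 2 + \left(2 \cdot 2 + 4\right) = 2 + \left(4 + 4\right) = 2 + 8 = 10$)
$T{\left(v \right)} = 6 v$ ($T{\left(v \right)} = 5 v + v = 6 v$)
$Y{\left(y \right)} = -60$ ($Y{\left(y \right)} = - 6 \cdot 10 = \left(-1\right) 60 = -60$)
$3 Y{\left(R{\left(-1,5 \right)} \right)} 35 = 3 \left(-60\right) 35 = \left(-180\right) 35 = -6300$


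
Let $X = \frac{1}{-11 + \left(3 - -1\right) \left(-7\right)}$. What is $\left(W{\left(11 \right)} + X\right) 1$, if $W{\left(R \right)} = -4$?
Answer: $- \frac{157}{39} \approx -4.0256$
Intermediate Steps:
$X = - \frac{1}{39}$ ($X = \frac{1}{-11 + \left(3 + 1\right) \left(-7\right)} = \frac{1}{-11 + 4 \left(-7\right)} = \frac{1}{-11 - 28} = \frac{1}{-39} = - \frac{1}{39} \approx -0.025641$)
$\left(W{\left(11 \right)} + X\right) 1 = \left(-4 - \frac{1}{39}\right) 1 = \left(- \frac{157}{39}\right) 1 = - \frac{157}{39}$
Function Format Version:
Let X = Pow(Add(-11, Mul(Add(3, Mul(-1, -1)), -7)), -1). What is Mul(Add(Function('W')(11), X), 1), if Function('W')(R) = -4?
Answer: Rational(-157, 39) ≈ -4.0256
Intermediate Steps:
X = Rational(-1, 39) (X = Pow(Add(-11, Mul(Add(3, 1), -7)), -1) = Pow(Add(-11, Mul(4, -7)), -1) = Pow(Add(-11, -28), -1) = Pow(-39, -1) = Rational(-1, 39) ≈ -0.025641)
Mul(Add(Function('W')(11), X), 1) = Mul(Add(-4, Rational(-1, 39)), 1) = Mul(Rational(-157, 39), 1) = Rational(-157, 39)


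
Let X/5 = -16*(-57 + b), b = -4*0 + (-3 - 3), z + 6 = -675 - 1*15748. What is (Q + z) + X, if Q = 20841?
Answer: 9452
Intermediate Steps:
z = -16429 (z = -6 + (-675 - 1*15748) = -6 + (-675 - 15748) = -6 - 16423 = -16429)
b = -6 (b = 0 - 6 = -6)
X = 5040 (X = 5*(-16*(-57 - 6)) = 5*(-16*(-63)) = 5*1008 = 5040)
(Q + z) + X = (20841 - 16429) + 5040 = 4412 + 5040 = 9452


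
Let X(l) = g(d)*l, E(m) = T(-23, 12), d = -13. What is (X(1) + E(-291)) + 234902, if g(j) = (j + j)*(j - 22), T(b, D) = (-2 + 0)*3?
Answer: 235806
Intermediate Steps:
T(b, D) = -6 (T(b, D) = -2*3 = -6)
E(m) = -6
g(j) = 2*j*(-22 + j) (g(j) = (2*j)*(-22 + j) = 2*j*(-22 + j))
X(l) = 910*l (X(l) = (2*(-13)*(-22 - 13))*l = (2*(-13)*(-35))*l = 910*l)
(X(1) + E(-291)) + 234902 = (910*1 - 6) + 234902 = (910 - 6) + 234902 = 904 + 234902 = 235806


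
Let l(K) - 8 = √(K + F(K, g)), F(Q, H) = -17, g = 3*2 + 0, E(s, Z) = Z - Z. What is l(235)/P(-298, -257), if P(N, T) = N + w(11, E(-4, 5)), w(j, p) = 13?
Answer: -8/285 - √218/285 ≈ -0.079877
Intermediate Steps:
E(s, Z) = 0
g = 6 (g = 6 + 0 = 6)
l(K) = 8 + √(-17 + K) (l(K) = 8 + √(K - 17) = 8 + √(-17 + K))
P(N, T) = 13 + N (P(N, T) = N + 13 = 13 + N)
l(235)/P(-298, -257) = (8 + √(-17 + 235))/(13 - 298) = (8 + √218)/(-285) = (8 + √218)*(-1/285) = -8/285 - √218/285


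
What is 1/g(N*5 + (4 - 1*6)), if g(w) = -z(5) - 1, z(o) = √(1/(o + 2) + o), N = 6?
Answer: 7/29 - 6*√7/29 ≈ -0.30602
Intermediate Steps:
z(o) = √(o + 1/(2 + o)) (z(o) = √(1/(2 + o) + o) = √(o + 1/(2 + o)))
g(w) = -1 - 6*√7/7 (g(w) = -√((1 + 5*(2 + 5))/(2 + 5)) - 1 = -√((1 + 5*7)/7) - 1 = -√((1 + 35)/7) - 1 = -√((⅐)*36) - 1 = -√(36/7) - 1 = -6*√7/7 - 1 = -1 - 6*√7/7)
1/g(N*5 + (4 - 1*6)) = 1/(-1 - 6*√7/7)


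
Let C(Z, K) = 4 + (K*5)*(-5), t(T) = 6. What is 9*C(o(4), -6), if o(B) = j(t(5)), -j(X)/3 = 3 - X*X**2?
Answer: 1386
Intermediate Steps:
j(X) = -9 + 3*X**3 (j(X) = -3*(3 - X*X**2) = -3*(3 - X**3) = -9 + 3*X**3)
o(B) = 639 (o(B) = -9 + 3*6**3 = -9 + 3*216 = -9 + 648 = 639)
C(Z, K) = 4 - 25*K (C(Z, K) = 4 + (5*K)*(-5) = 4 - 25*K)
9*C(o(4), -6) = 9*(4 - 25*(-6)) = 9*(4 + 150) = 9*154 = 1386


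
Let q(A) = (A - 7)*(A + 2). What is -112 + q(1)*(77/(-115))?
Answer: -11494/115 ≈ -99.948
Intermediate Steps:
q(A) = (-7 + A)*(2 + A)
-112 + q(1)*(77/(-115)) = -112 + (-14 + 1² - 5*1)*(77/(-115)) = -112 + (-14 + 1 - 5)*(77*(-1/115)) = -112 - 18*(-77/115) = -112 + 1386/115 = -11494/115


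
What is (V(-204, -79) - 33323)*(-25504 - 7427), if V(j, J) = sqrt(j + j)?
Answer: 1097359713 - 65862*I*sqrt(102) ≈ 1.0974e+9 - 6.6517e+5*I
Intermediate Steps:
V(j, J) = sqrt(2)*sqrt(j) (V(j, J) = sqrt(2*j) = sqrt(2)*sqrt(j))
(V(-204, -79) - 33323)*(-25504 - 7427) = (sqrt(2)*sqrt(-204) - 33323)*(-25504 - 7427) = (sqrt(2)*(2*I*sqrt(51)) - 33323)*(-32931) = (2*I*sqrt(102) - 33323)*(-32931) = (-33323 + 2*I*sqrt(102))*(-32931) = 1097359713 - 65862*I*sqrt(102)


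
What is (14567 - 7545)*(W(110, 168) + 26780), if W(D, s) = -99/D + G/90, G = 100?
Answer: 8462278909/45 ≈ 1.8805e+8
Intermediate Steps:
W(D, s) = 10/9 - 99/D (W(D, s) = -99/D + 100/90 = -99/D + 100*(1/90) = -99/D + 10/9 = 10/9 - 99/D)
(14567 - 7545)*(W(110, 168) + 26780) = (14567 - 7545)*((10/9 - 99/110) + 26780) = 7022*((10/9 - 99*1/110) + 26780) = 7022*((10/9 - 9/10) + 26780) = 7022*(19/90 + 26780) = 7022*(2410219/90) = 8462278909/45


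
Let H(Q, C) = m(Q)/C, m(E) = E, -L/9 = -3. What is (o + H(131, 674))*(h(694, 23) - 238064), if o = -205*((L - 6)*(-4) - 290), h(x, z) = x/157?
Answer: -965698995913347/52909 ≈ -1.8252e+10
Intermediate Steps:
L = 27 (L = -9*(-3) = 27)
h(x, z) = x/157 (h(x, z) = x*(1/157) = x/157)
H(Q, C) = Q/C
o = 76670 (o = -205*((27 - 6)*(-4) - 290) = -205*(21*(-4) - 290) = -205*(-84 - 290) = -205*(-374) = 76670)
(o + H(131, 674))*(h(694, 23) - 238064) = (76670 + 131/674)*((1/157)*694 - 238064) = (76670 + 131*(1/674))*(694/157 - 238064) = (76670 + 131/674)*(-37375354/157) = (51675711/674)*(-37375354/157) = -965698995913347/52909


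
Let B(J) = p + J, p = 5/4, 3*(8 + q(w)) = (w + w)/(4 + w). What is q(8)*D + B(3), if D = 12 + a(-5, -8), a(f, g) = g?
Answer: -935/36 ≈ -25.972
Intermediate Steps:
q(w) = -8 + 2*w/(3*(4 + w)) (q(w) = -8 + ((w + w)/(4 + w))/3 = -8 + ((2*w)/(4 + w))/3 = -8 + (2*w/(4 + w))/3 = -8 + 2*w/(3*(4 + w)))
p = 5/4 (p = 5*(1/4) = 5/4 ≈ 1.2500)
B(J) = 5/4 + J
D = 4 (D = 12 - 8 = 4)
q(8)*D + B(3) = (2*(-48 - 11*8)/(3*(4 + 8)))*4 + (5/4 + 3) = ((2/3)*(-48 - 88)/12)*4 + 17/4 = ((2/3)*(1/12)*(-136))*4 + 17/4 = -68/9*4 + 17/4 = -272/9 + 17/4 = -935/36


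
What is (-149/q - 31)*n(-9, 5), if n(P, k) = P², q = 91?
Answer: -240570/91 ≈ -2643.6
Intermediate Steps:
(-149/q - 31)*n(-9, 5) = (-149/91 - 31)*(-9)² = (-149*1/91 - 31)*81 = (-149/91 - 31)*81 = -2970/91*81 = -240570/91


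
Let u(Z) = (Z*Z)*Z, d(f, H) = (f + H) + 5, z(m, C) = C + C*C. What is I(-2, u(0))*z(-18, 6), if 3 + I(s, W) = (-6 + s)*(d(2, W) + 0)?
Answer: -2478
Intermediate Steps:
z(m, C) = C + C**2
d(f, H) = 5 + H + f (d(f, H) = (H + f) + 5 = 5 + H + f)
u(Z) = Z**3 (u(Z) = Z**2*Z = Z**3)
I(s, W) = -3 + (-6 + s)*(7 + W) (I(s, W) = -3 + (-6 + s)*((5 + W + 2) + 0) = -3 + (-6 + s)*((7 + W) + 0) = -3 + (-6 + s)*(7 + W))
I(-2, u(0))*z(-18, 6) = (-45 - 6*0**3 - 2*(7 + 0**3))*(6*(1 + 6)) = (-45 - 6*0 - 2*(7 + 0))*(6*7) = (-45 + 0 - 2*7)*42 = (-45 + 0 - 14)*42 = -59*42 = -2478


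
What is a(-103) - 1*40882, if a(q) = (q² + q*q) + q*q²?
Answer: -1112391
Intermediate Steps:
a(q) = q³ + 2*q² (a(q) = (q² + q²) + q³ = 2*q² + q³ = q³ + 2*q²)
a(-103) - 1*40882 = (-103)²*(2 - 103) - 1*40882 = 10609*(-101) - 40882 = -1071509 - 40882 = -1112391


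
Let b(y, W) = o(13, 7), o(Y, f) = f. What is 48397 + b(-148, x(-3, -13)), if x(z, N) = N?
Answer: 48404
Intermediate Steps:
b(y, W) = 7
48397 + b(-148, x(-3, -13)) = 48397 + 7 = 48404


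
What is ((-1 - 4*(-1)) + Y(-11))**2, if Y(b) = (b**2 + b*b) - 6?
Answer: 57121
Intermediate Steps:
Y(b) = -6 + 2*b**2 (Y(b) = (b**2 + b**2) - 6 = 2*b**2 - 6 = -6 + 2*b**2)
((-1 - 4*(-1)) + Y(-11))**2 = ((-1 - 4*(-1)) + (-6 + 2*(-11)**2))**2 = ((-1 + 4) + (-6 + 2*121))**2 = (3 + (-6 + 242))**2 = (3 + 236)**2 = 239**2 = 57121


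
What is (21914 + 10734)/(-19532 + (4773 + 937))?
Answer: -16324/6911 ≈ -2.3620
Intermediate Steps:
(21914 + 10734)/(-19532 + (4773 + 937)) = 32648/(-19532 + 5710) = 32648/(-13822) = 32648*(-1/13822) = -16324/6911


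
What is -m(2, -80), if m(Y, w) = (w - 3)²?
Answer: -6889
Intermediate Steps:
m(Y, w) = (-3 + w)²
-m(2, -80) = -(-3 - 80)² = -1*(-83)² = -1*6889 = -6889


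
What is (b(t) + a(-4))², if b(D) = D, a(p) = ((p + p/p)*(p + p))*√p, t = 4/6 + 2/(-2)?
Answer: (1 - 144*I)²/9 ≈ -2303.9 - 32.0*I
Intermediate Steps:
t = -⅓ (t = 4*(⅙) + 2*(-½) = ⅔ - 1 = -⅓ ≈ -0.33333)
a(p) = 2*p^(3/2)*(1 + p) (a(p) = ((p + 1)*(2*p))*√p = ((1 + p)*(2*p))*√p = (2*p*(1 + p))*√p = 2*p^(3/2)*(1 + p))
(b(t) + a(-4))² = (-⅓ + 2*(-4)^(3/2)*(1 - 4))² = (-⅓ + 2*(-8*I)*(-3))² = (-⅓ + 48*I)²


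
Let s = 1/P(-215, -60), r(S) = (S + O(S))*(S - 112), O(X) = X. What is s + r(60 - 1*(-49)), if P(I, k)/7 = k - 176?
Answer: -1080409/1652 ≈ -654.00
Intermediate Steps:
P(I, k) = -1232 + 7*k (P(I, k) = 7*(k - 176) = 7*(-176 + k) = -1232 + 7*k)
r(S) = 2*S*(-112 + S) (r(S) = (S + S)*(S - 112) = (2*S)*(-112 + S) = 2*S*(-112 + S))
s = -1/1652 (s = 1/(-1232 + 7*(-60)) = 1/(-1232 - 420) = 1/(-1652) = -1/1652 ≈ -0.00060533)
s + r(60 - 1*(-49)) = -1/1652 + 2*(60 - 1*(-49))*(-112 + (60 - 1*(-49))) = -1/1652 + 2*(60 + 49)*(-112 + (60 + 49)) = -1/1652 + 2*109*(-112 + 109) = -1/1652 + 2*109*(-3) = -1/1652 - 654 = -1080409/1652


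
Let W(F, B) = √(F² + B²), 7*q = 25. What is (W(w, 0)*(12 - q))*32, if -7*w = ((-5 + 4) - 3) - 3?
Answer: 1888/7 ≈ 269.71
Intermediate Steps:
q = 25/7 (q = (⅐)*25 = 25/7 ≈ 3.5714)
w = 1 (w = -(((-5 + 4) - 3) - 3)/7 = -((-1 - 3) - 3)/7 = -(-4 - 3)/7 = -⅐*(-7) = 1)
W(F, B) = √(B² + F²)
(W(w, 0)*(12 - q))*32 = (√(0² + 1²)*(12 - 1*25/7))*32 = (√(0 + 1)*(12 - 25/7))*32 = (√1*(59/7))*32 = (1*(59/7))*32 = (59/7)*32 = 1888/7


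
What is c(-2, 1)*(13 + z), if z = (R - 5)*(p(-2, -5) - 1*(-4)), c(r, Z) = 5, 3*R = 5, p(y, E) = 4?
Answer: -205/3 ≈ -68.333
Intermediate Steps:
R = 5/3 (R = (1/3)*5 = 5/3 ≈ 1.6667)
z = -80/3 (z = (5/3 - 5)*(4 - 1*(-4)) = -10*(4 + 4)/3 = -10/3*8 = -80/3 ≈ -26.667)
c(-2, 1)*(13 + z) = 5*(13 - 80/3) = 5*(-41/3) = -205/3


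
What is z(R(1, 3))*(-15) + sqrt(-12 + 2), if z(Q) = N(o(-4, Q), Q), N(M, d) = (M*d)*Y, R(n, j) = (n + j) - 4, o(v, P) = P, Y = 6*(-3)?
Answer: I*sqrt(10) ≈ 3.1623*I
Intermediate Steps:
Y = -18
R(n, j) = -4 + j + n (R(n, j) = (j + n) - 4 = -4 + j + n)
N(M, d) = -18*M*d (N(M, d) = (M*d)*(-18) = -18*M*d)
z(Q) = -18*Q**2 (z(Q) = -18*Q*Q = -18*Q**2)
z(R(1, 3))*(-15) + sqrt(-12 + 2) = -18*(-4 + 3 + 1)**2*(-15) + sqrt(-12 + 2) = -18*0**2*(-15) + sqrt(-10) = -18*0*(-15) + I*sqrt(10) = 0*(-15) + I*sqrt(10) = 0 + I*sqrt(10) = I*sqrt(10)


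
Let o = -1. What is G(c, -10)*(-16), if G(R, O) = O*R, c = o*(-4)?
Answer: 640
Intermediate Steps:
c = 4 (c = -1*(-4) = 4)
G(c, -10)*(-16) = -10*4*(-16) = -40*(-16) = 640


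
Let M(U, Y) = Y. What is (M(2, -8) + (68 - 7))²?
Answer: 2809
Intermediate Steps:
(M(2, -8) + (68 - 7))² = (-8 + (68 - 7))² = (-8 + 61)² = 53² = 2809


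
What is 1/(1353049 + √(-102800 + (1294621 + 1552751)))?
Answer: 1353049/1830738851829 - 2*√686143/1830738851829 ≈ 7.3817e-7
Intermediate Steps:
1/(1353049 + √(-102800 + (1294621 + 1552751))) = 1/(1353049 + √(-102800 + 2847372)) = 1/(1353049 + √2744572) = 1/(1353049 + 2*√686143)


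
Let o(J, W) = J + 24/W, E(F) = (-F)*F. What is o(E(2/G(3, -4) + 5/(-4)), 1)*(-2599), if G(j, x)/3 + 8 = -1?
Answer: -674406713/11664 ≈ -57820.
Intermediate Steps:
G(j, x) = -27 (G(j, x) = -24 + 3*(-1) = -24 - 3 = -27)
E(F) = -F²
o(E(2/G(3, -4) + 5/(-4)), 1)*(-2599) = (-(2/(-27) + 5/(-4))² + 24/1)*(-2599) = (-(2*(-1/27) + 5*(-¼))² + 24*1)*(-2599) = (-(-2/27 - 5/4)² + 24)*(-2599) = (-(-143/108)² + 24)*(-2599) = (-1*20449/11664 + 24)*(-2599) = (-20449/11664 + 24)*(-2599) = (259487/11664)*(-2599) = -674406713/11664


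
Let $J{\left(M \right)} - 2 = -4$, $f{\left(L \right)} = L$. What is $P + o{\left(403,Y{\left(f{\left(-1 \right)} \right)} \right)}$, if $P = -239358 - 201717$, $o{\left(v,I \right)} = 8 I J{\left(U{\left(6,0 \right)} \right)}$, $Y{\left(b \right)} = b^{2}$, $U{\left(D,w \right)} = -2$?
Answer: $-441091$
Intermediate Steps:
$J{\left(M \right)} = -2$ ($J{\left(M \right)} = 2 - 4 = -2$)
$o{\left(v,I \right)} = - 16 I$ ($o{\left(v,I \right)} = 8 I \left(-2\right) = - 16 I$)
$P = -441075$
$P + o{\left(403,Y{\left(f{\left(-1 \right)} \right)} \right)} = -441075 - 16 \left(-1\right)^{2} = -441075 - 16 = -441091$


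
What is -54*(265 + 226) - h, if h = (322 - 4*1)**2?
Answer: -127638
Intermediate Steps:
h = 101124 (h = (322 - 4)**2 = 318**2 = 101124)
-54*(265 + 226) - h = -54*(265 + 226) - 1*101124 = -54*491 - 101124 = -26514 - 101124 = -127638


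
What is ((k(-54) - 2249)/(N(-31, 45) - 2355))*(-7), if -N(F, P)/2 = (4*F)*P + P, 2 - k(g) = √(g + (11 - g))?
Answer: 749/415 + √11/1245 ≈ 1.8075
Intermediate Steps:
k(g) = 2 - √11 (k(g) = 2 - √(g + (11 - g)) = 2 - √11)
N(F, P) = -2*P - 8*F*P (N(F, P) = -2*((4*F)*P + P) = -2*(4*F*P + P) = -2*(P + 4*F*P) = -2*P - 8*F*P)
((k(-54) - 2249)/(N(-31, 45) - 2355))*(-7) = (((2 - √11) - 2249)/(-2*45*(1 + 4*(-31)) - 2355))*(-7) = ((-2247 - √11)/(-2*45*(1 - 124) - 2355))*(-7) = ((-2247 - √11)/(-2*45*(-123) - 2355))*(-7) = ((-2247 - √11)/(11070 - 2355))*(-7) = ((-2247 - √11)/8715)*(-7) = ((-2247 - √11)*(1/8715))*(-7) = (-107/415 - √11/8715)*(-7) = 749/415 + √11/1245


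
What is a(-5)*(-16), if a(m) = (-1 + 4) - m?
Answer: -128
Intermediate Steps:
a(m) = 3 - m
a(-5)*(-16) = (3 - 1*(-5))*(-16) = (3 + 5)*(-16) = 8*(-16) = -128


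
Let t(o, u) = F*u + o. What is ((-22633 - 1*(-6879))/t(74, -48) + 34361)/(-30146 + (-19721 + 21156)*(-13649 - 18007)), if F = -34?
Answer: -14651028/19387199809 ≈ -0.00075571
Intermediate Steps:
t(o, u) = o - 34*u (t(o, u) = -34*u + o = o - 34*u)
((-22633 - 1*(-6879))/t(74, -48) + 34361)/(-30146 + (-19721 + 21156)*(-13649 - 18007)) = ((-22633 - 1*(-6879))/(74 - 34*(-48)) + 34361)/(-30146 + (-19721 + 21156)*(-13649 - 18007)) = ((-22633 + 6879)/(74 + 1632) + 34361)/(-30146 + 1435*(-31656)) = (-15754/1706 + 34361)/(-30146 - 45426360) = (-15754*1/1706 + 34361)/(-45456506) = (-7877/853 + 34361)*(-1/45456506) = (29302056/853)*(-1/45456506) = -14651028/19387199809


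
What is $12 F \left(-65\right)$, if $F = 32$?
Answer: $-24960$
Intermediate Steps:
$12 F \left(-65\right) = 12 \cdot 32 \left(-65\right) = 384 \left(-65\right) = -24960$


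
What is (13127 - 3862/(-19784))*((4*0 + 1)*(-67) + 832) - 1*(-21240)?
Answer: 99548580555/9892 ≈ 1.0064e+7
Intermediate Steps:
(13127 - 3862/(-19784))*((4*0 + 1)*(-67) + 832) - 1*(-21240) = (13127 - 3862*(-1/19784))*((0 + 1)*(-67) + 832) + 21240 = (13127 + 1931/9892)*(1*(-67) + 832) + 21240 = 129854215*(-67 + 832)/9892 + 21240 = (129854215/9892)*765 + 21240 = 99338474475/9892 + 21240 = 99548580555/9892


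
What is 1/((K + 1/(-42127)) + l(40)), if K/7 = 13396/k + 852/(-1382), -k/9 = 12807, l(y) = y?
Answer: 3355277921091/117001706179721 ≈ 0.028677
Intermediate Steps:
k = -115263 (k = -9*12807 = -115263)
K = -408510718/79646733 (K = 7*(13396/(-115263) + 852/(-1382)) = 7*(13396*(-1/115263) + 852*(-1/1382)) = 7*(-13396/115263 - 426/691) = 7*(-58358674/79646733) = -408510718/79646733 ≈ -5.1290)
1/((K + 1/(-42127)) + l(40)) = 1/((-408510718/79646733 + 1/(-42127)) + 40) = 1/((-408510718/79646733 - 1/42127) + 40) = 1/(-17209410663919/3355277921091 + 40) = 1/(117001706179721/3355277921091) = 3355277921091/117001706179721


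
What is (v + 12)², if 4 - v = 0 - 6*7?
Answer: 3364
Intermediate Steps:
v = 46 (v = 4 - (0 - 6*7) = 4 - (0 - 42) = 4 - 1*(-42) = 4 + 42 = 46)
(v + 12)² = (46 + 12)² = 58² = 3364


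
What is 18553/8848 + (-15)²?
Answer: 2009353/8848 ≈ 227.10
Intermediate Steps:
18553/8848 + (-15)² = 18553*(1/8848) + 225 = 18553/8848 + 225 = 2009353/8848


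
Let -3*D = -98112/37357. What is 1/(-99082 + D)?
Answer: -37357/3701373570 ≈ -1.0093e-5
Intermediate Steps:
D = 32704/37357 (D = -(-32704)/37357 = -1/3*(-98112/37357) = 32704/37357 ≈ 0.87545)
1/(-99082 + D) = 1/(-99082 + 32704/37357) = 1/(-3701373570/37357) = -37357/3701373570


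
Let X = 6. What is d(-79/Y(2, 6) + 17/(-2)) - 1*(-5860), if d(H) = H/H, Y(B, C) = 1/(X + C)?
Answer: 5861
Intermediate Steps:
Y(B, C) = 1/(6 + C)
d(H) = 1
d(-79/Y(2, 6) + 17/(-2)) - 1*(-5860) = 1 - 1*(-5860) = 1 + 5860 = 5861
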